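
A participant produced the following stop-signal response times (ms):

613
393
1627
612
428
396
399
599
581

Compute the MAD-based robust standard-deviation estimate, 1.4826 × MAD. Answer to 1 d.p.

Sorted: 393, 396, 399, 428, 581, 599, 612, 613, 1627 → median = 581
|x − 581| sorted: 0, 18, 31, 32, 153, 182, 185, 188, 1046 → MAD = 153
Robust SD ≈ 1.4826 × 153 = 226.838

226.8 ms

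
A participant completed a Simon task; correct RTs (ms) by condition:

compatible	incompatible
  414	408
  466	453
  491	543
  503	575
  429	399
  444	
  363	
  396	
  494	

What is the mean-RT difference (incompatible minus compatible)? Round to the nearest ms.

31 ms

M(compatible) = 4000/9 = 444.444
M(incompatible) = 2378/5 = 475.600
Difference = 475.600 − 444.444 = 31.156 ms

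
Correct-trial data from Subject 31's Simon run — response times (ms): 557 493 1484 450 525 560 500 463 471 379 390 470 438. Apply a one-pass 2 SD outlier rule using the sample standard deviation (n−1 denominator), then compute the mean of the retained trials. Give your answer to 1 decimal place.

n = 13, ΣRT = 7180, M = 552.308
Σ(x−M)² = 976404.77; s = √(976404.77/12) = 285.249
Cutoffs: 552.308 ± 2·285.249 → [-18.2, 1122.8]
Outside: 1484 → excluded.
Retained (n=12): Σ = 5696, mean = 5696/12 = 474.667

474.7 ms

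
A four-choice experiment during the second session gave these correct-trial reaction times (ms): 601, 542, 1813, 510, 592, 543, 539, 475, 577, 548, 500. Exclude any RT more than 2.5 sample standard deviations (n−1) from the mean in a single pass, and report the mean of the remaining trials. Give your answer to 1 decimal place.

n = 11, ΣRT = 7240, M = 658.182
Σ(x−M)² = 1481489.64; s = √(1481489.64/10) = 384.901
Cutoffs: 658.182 ± 2.5·384.901 → [-304.1, 1620.4]
Outside: 1813 → excluded.
Retained (n=10): Σ = 5427, mean = 5427/10 = 542.700

542.7 ms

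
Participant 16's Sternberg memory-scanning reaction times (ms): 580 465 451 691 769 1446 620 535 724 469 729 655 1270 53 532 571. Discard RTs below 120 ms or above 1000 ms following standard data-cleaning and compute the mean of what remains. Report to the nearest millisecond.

Excluded: 53, 1270, 1446
Retained (n=13): Σ = 7791
Mean = 7791/13 = 599.3077

599 ms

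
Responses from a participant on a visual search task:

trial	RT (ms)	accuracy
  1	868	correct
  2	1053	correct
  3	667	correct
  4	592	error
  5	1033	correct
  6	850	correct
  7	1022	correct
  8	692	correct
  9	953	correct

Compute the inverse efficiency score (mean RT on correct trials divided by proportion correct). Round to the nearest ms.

Correct trials (n=8): 868, 1053, 667, 1033, 850, 1022, 692, 953
Mean correct RT = 7138/8 = 892.2500 ms
Proportion correct = 8/9
IES = 892.2500 / (8/9) = 1003.781 ms

1004 ms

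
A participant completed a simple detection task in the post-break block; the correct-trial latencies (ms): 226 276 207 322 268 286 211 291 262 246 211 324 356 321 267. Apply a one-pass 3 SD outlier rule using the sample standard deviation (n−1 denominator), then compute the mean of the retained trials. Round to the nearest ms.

n = 15, ΣRT = 4074, M = 271.600
Σ(x−M)² = 29831.60; s = √(29831.60/14) = 46.161
Cutoffs: 271.600 ± 3·46.161 → [133.1, 410.1]
No RTs fall outside the cutoffs; all 15 retained. Mean = 4074/15 = 271.600

272 ms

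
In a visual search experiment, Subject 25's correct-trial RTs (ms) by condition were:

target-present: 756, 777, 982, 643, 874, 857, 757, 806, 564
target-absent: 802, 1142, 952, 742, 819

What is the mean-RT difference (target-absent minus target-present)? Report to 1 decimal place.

111.8 ms

M(target-present) = 7016/9 = 779.556
M(target-absent) = 4457/5 = 891.400
Difference = 891.400 − 779.556 = 111.844 ms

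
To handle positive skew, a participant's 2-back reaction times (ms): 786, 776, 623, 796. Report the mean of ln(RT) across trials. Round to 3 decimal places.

6.609

ln(RT): 6.6670, 6.6542, 6.4345, 6.6796
Σ ln(RT) = 26.4353
Mean = 26.4353/4 = 6.60881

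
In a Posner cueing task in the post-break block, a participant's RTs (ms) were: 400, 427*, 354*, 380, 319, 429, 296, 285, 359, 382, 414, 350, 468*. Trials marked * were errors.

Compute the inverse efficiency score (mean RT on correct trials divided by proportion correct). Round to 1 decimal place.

469.8 ms

Correct trials (n=10): 400, 380, 319, 429, 296, 285, 359, 382, 414, 350
Mean correct RT = 3614/10 = 361.4000 ms
Proportion correct = 10/13
IES = 361.4000 / (10/13) = 469.820 ms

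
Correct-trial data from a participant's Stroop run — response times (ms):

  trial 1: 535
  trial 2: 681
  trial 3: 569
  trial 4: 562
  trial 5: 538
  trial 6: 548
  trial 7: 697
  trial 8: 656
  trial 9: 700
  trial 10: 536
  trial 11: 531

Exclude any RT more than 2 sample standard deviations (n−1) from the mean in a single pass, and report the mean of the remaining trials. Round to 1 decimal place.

595.7 ms

n = 11, ΣRT = 6553, M = 595.727
Σ(x−M)² = 50940.18; s = √(50940.18/10) = 71.372
Cutoffs: 595.727 ± 2·71.372 → [453.0, 738.5]
No RTs fall outside the cutoffs; all 11 retained. Mean = 6553/11 = 595.727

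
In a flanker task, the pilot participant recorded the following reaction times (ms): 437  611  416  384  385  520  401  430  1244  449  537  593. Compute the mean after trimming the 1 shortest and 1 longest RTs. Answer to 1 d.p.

477.9 ms

Sorted: 384, 385, 401, 416, 430, 437, 449, 520, 537, 593, 611, 1244
Drop lowest 1 (384) and highest 1 (1244)
Remaining (n=10): Σ = 4779, mean = 4779/10 = 477.900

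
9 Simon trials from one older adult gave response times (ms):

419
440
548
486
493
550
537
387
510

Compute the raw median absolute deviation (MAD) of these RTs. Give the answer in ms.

53 ms

Sorted: 387, 419, 440, 486, 493, 510, 537, 548, 550 → median = 493
|x − 493|: 74, 53, 55, 7, 0, 57, 44, 106, 17
Sorted deviations: 0, 7, 17, 44, 53, 55, 57, 74, 106 → MAD = 53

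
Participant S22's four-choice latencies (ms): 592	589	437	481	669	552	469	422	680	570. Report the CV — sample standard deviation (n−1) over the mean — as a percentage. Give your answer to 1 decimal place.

n = 10, Σ = 5461, M = 546.1000
Σ(x−M)² = 75072.900; s = √(75072.900/9) = 91.3314
CV = 91.3314 / 546.1000 = 0.16724 = 16.724%

16.7%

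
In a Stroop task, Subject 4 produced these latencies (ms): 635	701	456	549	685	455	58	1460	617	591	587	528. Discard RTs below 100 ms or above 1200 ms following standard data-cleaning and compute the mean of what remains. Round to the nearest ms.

580 ms

Excluded: 58, 1460
Retained (n=10): Σ = 5804
Mean = 5804/10 = 580.4000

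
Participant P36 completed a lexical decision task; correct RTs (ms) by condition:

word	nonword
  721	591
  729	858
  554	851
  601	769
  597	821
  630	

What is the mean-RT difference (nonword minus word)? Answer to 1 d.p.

139.3 ms

M(word) = 3832/6 = 638.667
M(nonword) = 3890/5 = 778.000
Difference = 778.000 − 638.667 = 139.333 ms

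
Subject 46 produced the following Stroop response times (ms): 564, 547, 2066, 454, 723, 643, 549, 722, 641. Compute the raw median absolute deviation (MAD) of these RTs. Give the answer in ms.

Sorted: 454, 547, 549, 564, 641, 643, 722, 723, 2066 → median = 641
|x − 641|: 77, 94, 1425, 187, 82, 2, 92, 81, 0
Sorted deviations: 0, 2, 77, 81, 82, 92, 94, 187, 1425 → MAD = 82

82 ms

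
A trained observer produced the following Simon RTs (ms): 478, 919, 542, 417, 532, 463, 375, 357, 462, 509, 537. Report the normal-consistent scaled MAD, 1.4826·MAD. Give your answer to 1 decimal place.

87.5 ms

Sorted: 357, 375, 417, 462, 463, 478, 509, 532, 537, 542, 919 → median = 478
|x − 478| sorted: 0, 15, 16, 31, 54, 59, 61, 64, 103, 121, 441 → MAD = 59
Robust SD ≈ 1.4826 × 59 = 87.473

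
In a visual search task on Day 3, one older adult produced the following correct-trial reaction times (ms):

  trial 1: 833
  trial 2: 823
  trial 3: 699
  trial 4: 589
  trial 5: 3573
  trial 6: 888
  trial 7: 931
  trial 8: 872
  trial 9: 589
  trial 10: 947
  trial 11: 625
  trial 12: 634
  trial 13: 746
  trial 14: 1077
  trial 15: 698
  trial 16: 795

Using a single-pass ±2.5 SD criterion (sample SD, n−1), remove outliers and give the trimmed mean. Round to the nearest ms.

783 ms

n = 16, ΣRT = 15319, M = 957.438
Σ(x−M)² = 7593757.94; s = √(7593757.94/15) = 711.513
Cutoffs: 957.438 ± 2.5·711.513 → [-821.3, 2736.2]
Outside: 3573 → excluded.
Retained (n=15): Σ = 11746, mean = 11746/15 = 783.067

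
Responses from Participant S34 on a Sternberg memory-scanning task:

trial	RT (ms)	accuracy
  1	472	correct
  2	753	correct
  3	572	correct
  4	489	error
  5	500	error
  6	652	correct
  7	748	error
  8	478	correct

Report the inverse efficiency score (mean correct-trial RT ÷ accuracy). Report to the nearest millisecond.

937 ms

Correct trials (n=5): 472, 753, 572, 652, 478
Mean correct RT = 2927/5 = 585.4000 ms
Proportion correct = 5/8
IES = 585.4000 / (5/8) = 936.640 ms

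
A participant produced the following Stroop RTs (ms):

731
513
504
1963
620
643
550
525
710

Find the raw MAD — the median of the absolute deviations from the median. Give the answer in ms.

Sorted: 504, 513, 525, 550, 620, 643, 710, 731, 1963 → median = 620
|x − 620|: 111, 107, 116, 1343, 0, 23, 70, 95, 90
Sorted deviations: 0, 23, 70, 90, 95, 107, 111, 116, 1343 → MAD = 95

95 ms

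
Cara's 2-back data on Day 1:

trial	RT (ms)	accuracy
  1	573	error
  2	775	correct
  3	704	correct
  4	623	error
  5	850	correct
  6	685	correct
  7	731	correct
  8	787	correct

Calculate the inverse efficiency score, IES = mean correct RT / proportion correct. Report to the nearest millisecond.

Correct trials (n=6): 775, 704, 850, 685, 731, 787
Mean correct RT = 4532/6 = 755.3333 ms
Proportion correct = 6/8
IES = 755.3333 / (6/8) = 1007.111 ms

1007 ms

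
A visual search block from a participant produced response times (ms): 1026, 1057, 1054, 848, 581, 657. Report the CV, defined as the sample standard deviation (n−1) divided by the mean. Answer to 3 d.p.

0.242

n = 6, Σ = 5223, M = 870.5000
Σ(x−M)² = 222533.500; s = √(222533.500/5) = 210.9661
CV = 210.9661 / 870.5000 = 0.24235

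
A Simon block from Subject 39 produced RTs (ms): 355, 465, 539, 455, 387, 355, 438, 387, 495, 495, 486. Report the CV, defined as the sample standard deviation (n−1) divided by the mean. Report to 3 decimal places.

0.141

n = 11, Σ = 4857, M = 441.5455
Σ(x−M)² = 38862.727; s = √(38862.727/10) = 62.3400
CV = 62.3400 / 441.5455 = 0.14119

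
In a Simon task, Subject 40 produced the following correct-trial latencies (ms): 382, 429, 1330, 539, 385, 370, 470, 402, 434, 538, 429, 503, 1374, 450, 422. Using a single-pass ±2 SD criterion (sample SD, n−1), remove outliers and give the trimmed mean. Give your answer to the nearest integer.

443 ms

n = 15, ΣRT = 8457, M = 563.800
Σ(x−M)² = 1472268.40; s = √(1472268.40/14) = 324.287
Cutoffs: 563.800 ± 2·324.287 → [-84.8, 1212.4]
Outside: 1330, 1374 → excluded.
Retained (n=13): Σ = 5753, mean = 5753/13 = 442.538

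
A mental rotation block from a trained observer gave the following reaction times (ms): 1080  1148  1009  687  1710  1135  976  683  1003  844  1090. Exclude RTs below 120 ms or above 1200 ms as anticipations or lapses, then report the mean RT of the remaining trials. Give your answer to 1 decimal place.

965.5 ms

Excluded: 1710
Retained (n=10): Σ = 9655
Mean = 9655/10 = 965.5000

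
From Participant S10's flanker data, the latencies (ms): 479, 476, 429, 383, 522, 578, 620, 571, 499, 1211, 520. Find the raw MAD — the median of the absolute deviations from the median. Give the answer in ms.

51 ms

Sorted: 383, 429, 476, 479, 499, 520, 522, 571, 578, 620, 1211 → median = 520
|x − 520|: 41, 44, 91, 137, 2, 58, 100, 51, 21, 691, 0
Sorted deviations: 0, 2, 21, 41, 44, 51, 58, 91, 100, 137, 691 → MAD = 51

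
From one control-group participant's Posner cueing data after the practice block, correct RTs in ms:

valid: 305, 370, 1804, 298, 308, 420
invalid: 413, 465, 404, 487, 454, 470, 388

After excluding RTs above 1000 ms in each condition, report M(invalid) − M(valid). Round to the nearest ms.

valid: exclude 1804
M(valid) = 1701/5 = 340.200
M(invalid) = 3081/7 = 440.143
Difference = 440.143 − 340.200 = 99.943 ms

100 ms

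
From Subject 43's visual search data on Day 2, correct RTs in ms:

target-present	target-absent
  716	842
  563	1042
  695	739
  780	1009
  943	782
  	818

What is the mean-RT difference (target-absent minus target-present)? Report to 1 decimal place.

M(target-present) = 3697/5 = 739.400
M(target-absent) = 5232/6 = 872.000
Difference = 872.000 − 739.400 = 132.600 ms

132.6 ms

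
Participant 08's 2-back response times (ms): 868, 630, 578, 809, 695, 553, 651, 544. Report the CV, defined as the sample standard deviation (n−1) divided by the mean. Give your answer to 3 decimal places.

n = 8, Σ = 5328, M = 666.0000
Σ(x−M)² = 99012.000; s = √(99012.000/7) = 118.9310
CV = 118.9310 / 666.0000 = 0.17858

0.179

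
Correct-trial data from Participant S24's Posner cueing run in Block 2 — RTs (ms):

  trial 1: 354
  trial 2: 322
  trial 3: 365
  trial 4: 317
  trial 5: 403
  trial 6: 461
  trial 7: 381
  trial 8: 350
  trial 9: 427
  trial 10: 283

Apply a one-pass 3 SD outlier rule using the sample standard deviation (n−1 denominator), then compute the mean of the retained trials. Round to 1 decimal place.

366.3 ms

n = 10, ΣRT = 3663, M = 366.300
Σ(x−M)² = 25966.10; s = √(25966.10/9) = 53.713
Cutoffs: 366.300 ± 3·53.713 → [205.2, 527.4]
No RTs fall outside the cutoffs; all 10 retained. Mean = 3663/10 = 366.300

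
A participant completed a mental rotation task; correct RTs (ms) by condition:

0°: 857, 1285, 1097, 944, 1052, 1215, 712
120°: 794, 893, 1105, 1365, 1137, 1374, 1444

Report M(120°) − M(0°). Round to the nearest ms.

M(0°) = 7162/7 = 1023.143
M(120°) = 8112/7 = 1158.857
Difference = 1158.857 − 1023.143 = 135.714 ms

136 ms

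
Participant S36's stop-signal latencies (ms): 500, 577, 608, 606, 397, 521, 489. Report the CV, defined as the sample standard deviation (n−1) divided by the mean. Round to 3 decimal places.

0.143

n = 7, Σ = 3698, M = 528.2857
Σ(x−M)² = 34399.429; s = √(34399.429/6) = 75.7181
CV = 75.7181 / 528.2857 = 0.14333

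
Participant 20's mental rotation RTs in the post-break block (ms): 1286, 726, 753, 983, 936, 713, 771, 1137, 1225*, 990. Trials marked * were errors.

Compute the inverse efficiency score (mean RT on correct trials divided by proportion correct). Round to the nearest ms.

Correct trials (n=9): 1286, 726, 753, 983, 936, 713, 771, 1137, 990
Mean correct RT = 8295/9 = 921.6667 ms
Proportion correct = 9/10
IES = 921.6667 / (9/10) = 1024.074 ms

1024 ms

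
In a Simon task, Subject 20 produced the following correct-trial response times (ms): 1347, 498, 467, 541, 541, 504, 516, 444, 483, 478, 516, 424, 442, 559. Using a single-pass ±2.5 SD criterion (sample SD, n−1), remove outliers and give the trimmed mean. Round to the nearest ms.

493 ms

n = 14, ΣRT = 7760, M = 554.286
Σ(x−M)² = 697664.86; s = √(697664.86/13) = 231.660
Cutoffs: 554.286 ± 2.5·231.660 → [-24.9, 1133.4]
Outside: 1347 → excluded.
Retained (n=13): Σ = 6413, mean = 6413/13 = 493.308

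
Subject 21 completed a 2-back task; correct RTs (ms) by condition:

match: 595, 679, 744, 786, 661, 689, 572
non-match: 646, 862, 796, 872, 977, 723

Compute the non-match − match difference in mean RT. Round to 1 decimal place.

137.5 ms

M(match) = 4726/7 = 675.143
M(non-match) = 4876/6 = 812.667
Difference = 812.667 − 675.143 = 137.524 ms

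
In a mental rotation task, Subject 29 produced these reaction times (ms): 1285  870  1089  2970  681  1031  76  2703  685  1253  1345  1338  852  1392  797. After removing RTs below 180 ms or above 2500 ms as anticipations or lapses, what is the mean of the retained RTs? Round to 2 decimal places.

1051.50 ms

Excluded: 76, 2703, 2970
Retained (n=12): Σ = 12618
Mean = 12618/12 = 1051.5000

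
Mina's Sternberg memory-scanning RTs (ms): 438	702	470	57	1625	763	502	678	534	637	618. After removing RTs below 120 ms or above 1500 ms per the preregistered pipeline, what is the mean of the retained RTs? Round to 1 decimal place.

593.6 ms

Excluded: 57, 1625
Retained (n=9): Σ = 5342
Mean = 5342/9 = 593.5556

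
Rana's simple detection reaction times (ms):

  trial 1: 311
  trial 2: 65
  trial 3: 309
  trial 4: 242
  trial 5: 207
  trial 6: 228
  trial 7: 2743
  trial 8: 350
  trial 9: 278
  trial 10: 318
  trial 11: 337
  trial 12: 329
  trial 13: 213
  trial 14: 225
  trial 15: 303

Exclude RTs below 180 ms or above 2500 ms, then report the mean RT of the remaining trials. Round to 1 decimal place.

Excluded: 65, 2743
Retained (n=13): Σ = 3650
Mean = 3650/13 = 280.7692

280.8 ms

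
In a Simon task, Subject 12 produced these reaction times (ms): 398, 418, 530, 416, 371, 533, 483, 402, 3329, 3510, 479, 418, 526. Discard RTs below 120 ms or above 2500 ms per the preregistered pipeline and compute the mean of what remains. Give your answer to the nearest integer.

Excluded: 3329, 3510
Retained (n=11): Σ = 4974
Mean = 4974/11 = 452.1818

452 ms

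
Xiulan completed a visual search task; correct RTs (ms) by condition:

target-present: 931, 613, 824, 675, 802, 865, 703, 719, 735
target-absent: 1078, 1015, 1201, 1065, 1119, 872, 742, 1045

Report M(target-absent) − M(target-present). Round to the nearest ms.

254 ms

M(target-present) = 6867/9 = 763.000
M(target-absent) = 8137/8 = 1017.125
Difference = 1017.125 − 763.000 = 254.125 ms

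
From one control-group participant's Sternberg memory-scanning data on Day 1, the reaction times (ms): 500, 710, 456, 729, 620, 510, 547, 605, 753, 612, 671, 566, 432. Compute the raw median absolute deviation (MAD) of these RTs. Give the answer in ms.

95 ms

Sorted: 432, 456, 500, 510, 547, 566, 605, 612, 620, 671, 710, 729, 753 → median = 605
|x − 605|: 105, 105, 149, 124, 15, 95, 58, 0, 148, 7, 66, 39, 173
Sorted deviations: 0, 7, 15, 39, 58, 66, 95, 105, 105, 124, 148, 149, 173 → MAD = 95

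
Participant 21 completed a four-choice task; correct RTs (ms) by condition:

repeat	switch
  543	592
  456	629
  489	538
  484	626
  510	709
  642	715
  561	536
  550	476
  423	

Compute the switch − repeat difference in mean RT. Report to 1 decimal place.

85.1 ms

M(repeat) = 4658/9 = 517.556
M(switch) = 4821/8 = 602.625
Difference = 602.625 − 517.556 = 85.069 ms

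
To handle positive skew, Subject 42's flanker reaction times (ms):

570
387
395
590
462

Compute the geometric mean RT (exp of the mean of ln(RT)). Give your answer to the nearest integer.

ln(RT): 6.3456, 5.9584, 5.9789, 6.3801, 6.1356
Mean ln(RT) = 30.7986/5 = 6.15973
Geometric mean = exp(6.15973) = 473.30 ms

473 ms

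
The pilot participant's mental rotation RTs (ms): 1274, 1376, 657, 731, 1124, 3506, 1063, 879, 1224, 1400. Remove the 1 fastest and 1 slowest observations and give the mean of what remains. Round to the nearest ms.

1134 ms

Sorted: 657, 731, 879, 1063, 1124, 1224, 1274, 1376, 1400, 3506
Drop lowest 1 (657) and highest 1 (3506)
Remaining (n=8): Σ = 9071, mean = 9071/8 = 1133.875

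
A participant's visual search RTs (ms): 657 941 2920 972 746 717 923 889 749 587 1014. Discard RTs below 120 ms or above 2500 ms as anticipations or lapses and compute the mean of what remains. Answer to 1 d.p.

Excluded: 2920
Retained (n=10): Σ = 8195
Mean = 8195/10 = 819.5000

819.5 ms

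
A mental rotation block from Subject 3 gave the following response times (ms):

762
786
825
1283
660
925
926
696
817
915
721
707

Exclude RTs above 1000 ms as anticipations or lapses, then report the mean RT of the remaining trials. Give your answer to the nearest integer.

795 ms

Excluded: 1283
Retained (n=11): Σ = 8740
Mean = 8740/11 = 794.5455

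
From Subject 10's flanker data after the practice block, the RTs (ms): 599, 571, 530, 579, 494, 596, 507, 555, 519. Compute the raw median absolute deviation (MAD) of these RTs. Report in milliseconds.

36 ms

Sorted: 494, 507, 519, 530, 555, 571, 579, 596, 599 → median = 555
|x − 555|: 44, 16, 25, 24, 61, 41, 48, 0, 36
Sorted deviations: 0, 16, 24, 25, 36, 41, 44, 48, 61 → MAD = 36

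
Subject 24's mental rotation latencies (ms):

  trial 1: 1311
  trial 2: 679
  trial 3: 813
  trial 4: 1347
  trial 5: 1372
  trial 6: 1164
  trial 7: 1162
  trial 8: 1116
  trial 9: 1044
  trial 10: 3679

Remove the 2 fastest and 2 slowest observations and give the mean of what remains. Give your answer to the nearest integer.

Sorted: 679, 813, 1044, 1116, 1162, 1164, 1311, 1347, 1372, 3679
Drop lowest 2 (679, 813) and highest 2 (1372, 3679)
Remaining (n=6): Σ = 7144, mean = 7144/6 = 1190.667

1191 ms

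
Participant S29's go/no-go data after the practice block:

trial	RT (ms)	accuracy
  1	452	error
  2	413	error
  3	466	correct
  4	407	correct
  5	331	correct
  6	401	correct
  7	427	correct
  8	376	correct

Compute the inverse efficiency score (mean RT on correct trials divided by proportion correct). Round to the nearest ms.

535 ms

Correct trials (n=6): 466, 407, 331, 401, 427, 376
Mean correct RT = 2408/6 = 401.3333 ms
Proportion correct = 6/8
IES = 401.3333 / (6/8) = 535.111 ms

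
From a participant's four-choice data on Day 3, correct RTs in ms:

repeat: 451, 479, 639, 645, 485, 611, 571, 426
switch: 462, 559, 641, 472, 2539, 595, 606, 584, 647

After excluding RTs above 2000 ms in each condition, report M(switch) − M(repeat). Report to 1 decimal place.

switch: exclude 2539
M(repeat) = 4307/8 = 538.375
M(switch) = 4566/8 = 570.750
Difference = 570.750 − 538.375 = 32.375 ms

32.4 ms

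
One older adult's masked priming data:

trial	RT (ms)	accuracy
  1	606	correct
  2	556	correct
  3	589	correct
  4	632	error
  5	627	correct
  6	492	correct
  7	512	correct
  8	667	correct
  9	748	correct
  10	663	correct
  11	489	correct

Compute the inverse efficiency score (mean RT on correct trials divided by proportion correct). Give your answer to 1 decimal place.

Correct trials (n=10): 606, 556, 589, 627, 492, 512, 667, 748, 663, 489
Mean correct RT = 5949/10 = 594.9000 ms
Proportion correct = 10/11
IES = 594.9000 / (10/11) = 654.390 ms

654.4 ms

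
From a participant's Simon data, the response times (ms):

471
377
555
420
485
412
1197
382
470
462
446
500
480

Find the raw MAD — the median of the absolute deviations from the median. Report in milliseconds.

Sorted: 377, 382, 412, 420, 446, 462, 470, 471, 480, 485, 500, 555, 1197 → median = 470
|x − 470|: 1, 93, 85, 50, 15, 58, 727, 88, 0, 8, 24, 30, 10
Sorted deviations: 0, 1, 8, 10, 15, 24, 30, 50, 58, 85, 88, 93, 727 → MAD = 30

30 ms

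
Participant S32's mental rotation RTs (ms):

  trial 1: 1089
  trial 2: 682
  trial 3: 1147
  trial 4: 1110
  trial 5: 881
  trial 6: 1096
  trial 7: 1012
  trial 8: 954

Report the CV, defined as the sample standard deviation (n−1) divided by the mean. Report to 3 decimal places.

n = 8, Σ = 7971, M = 996.3750
Σ(x−M)² = 168285.875; s = √(168285.875/7) = 155.0511
CV = 155.0511 / 996.3750 = 0.15562

0.156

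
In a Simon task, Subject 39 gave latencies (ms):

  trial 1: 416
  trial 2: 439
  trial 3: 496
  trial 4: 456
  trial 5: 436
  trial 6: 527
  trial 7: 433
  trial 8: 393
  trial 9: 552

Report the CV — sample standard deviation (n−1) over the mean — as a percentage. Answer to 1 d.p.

n = 9, Σ = 4148, M = 460.8889
Σ(x−M)² = 22428.889; s = √(22428.889/8) = 52.9491
CV = 52.9491 / 460.8889 = 0.11488 = 11.488%

11.5%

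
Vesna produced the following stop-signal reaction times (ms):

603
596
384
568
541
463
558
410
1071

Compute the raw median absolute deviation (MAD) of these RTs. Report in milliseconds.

Sorted: 384, 410, 463, 541, 558, 568, 596, 603, 1071 → median = 558
|x − 558|: 45, 38, 174, 10, 17, 95, 0, 148, 513
Sorted deviations: 0, 10, 17, 38, 45, 95, 148, 174, 513 → MAD = 45

45 ms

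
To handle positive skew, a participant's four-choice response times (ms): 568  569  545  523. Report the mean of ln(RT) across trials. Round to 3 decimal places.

6.312

ln(RT): 6.3421, 6.3439, 6.3008, 6.2596
Σ ln(RT) = 25.2464
Mean = 25.2464/4 = 6.31159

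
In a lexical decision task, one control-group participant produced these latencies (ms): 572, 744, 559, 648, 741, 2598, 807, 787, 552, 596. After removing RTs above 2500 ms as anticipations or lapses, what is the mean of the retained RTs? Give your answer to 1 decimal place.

667.3 ms

Excluded: 2598
Retained (n=9): Σ = 6006
Mean = 6006/9 = 667.3333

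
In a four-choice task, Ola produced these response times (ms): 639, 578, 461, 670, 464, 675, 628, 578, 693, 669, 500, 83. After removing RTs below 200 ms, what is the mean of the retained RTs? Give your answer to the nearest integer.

596 ms

Excluded: 83
Retained (n=11): Σ = 6555
Mean = 6555/11 = 595.9091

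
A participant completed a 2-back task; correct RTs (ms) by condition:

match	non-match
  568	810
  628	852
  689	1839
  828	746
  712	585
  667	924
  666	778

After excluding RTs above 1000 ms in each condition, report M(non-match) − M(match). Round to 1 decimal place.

102.8 ms

non-match: exclude 1839
M(match) = 4758/7 = 679.714
M(non-match) = 4695/6 = 782.500
Difference = 782.500 − 679.714 = 102.786 ms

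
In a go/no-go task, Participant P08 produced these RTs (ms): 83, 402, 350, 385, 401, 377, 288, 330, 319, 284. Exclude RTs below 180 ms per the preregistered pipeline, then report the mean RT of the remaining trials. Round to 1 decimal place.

348.4 ms

Excluded: 83
Retained (n=9): Σ = 3136
Mean = 3136/9 = 348.4444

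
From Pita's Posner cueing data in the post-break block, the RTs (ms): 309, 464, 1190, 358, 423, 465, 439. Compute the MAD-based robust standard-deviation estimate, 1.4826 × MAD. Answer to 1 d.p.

Sorted: 309, 358, 423, 439, 464, 465, 1190 → median = 439
|x − 439| sorted: 0, 16, 25, 26, 81, 130, 751 → MAD = 26
Robust SD ≈ 1.4826 × 26 = 38.548

38.5 ms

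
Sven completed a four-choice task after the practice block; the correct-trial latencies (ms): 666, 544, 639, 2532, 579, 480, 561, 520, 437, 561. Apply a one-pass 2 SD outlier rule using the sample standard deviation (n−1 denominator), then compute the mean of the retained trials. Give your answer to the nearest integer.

n = 10, ΣRT = 7519, M = 751.900
Σ(x−M)² = 3561752.90; s = √(3561752.90/9) = 629.087
Cutoffs: 751.900 ± 2·629.087 → [-506.3, 2010.1]
Outside: 2532 → excluded.
Retained (n=9): Σ = 4987, mean = 4987/9 = 554.111

554 ms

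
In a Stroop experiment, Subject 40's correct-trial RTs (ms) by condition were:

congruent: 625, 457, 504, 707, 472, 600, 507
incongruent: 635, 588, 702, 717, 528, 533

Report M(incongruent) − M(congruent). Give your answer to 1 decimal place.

64.0 ms

M(congruent) = 3872/7 = 553.143
M(incongruent) = 3703/6 = 617.167
Difference = 617.167 − 553.143 = 64.024 ms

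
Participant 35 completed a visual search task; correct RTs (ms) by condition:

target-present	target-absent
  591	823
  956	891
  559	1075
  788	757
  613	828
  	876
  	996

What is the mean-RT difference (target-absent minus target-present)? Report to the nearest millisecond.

M(target-present) = 3507/5 = 701.400
M(target-absent) = 6246/7 = 892.286
Difference = 892.286 − 701.400 = 190.886 ms

191 ms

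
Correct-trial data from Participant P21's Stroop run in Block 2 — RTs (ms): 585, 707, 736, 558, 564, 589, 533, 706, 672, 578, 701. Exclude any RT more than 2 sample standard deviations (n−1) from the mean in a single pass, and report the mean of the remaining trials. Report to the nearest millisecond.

630 ms

n = 11, ΣRT = 6929, M = 629.909
Σ(x−M)² = 55104.91; s = √(55104.91/10) = 74.233
Cutoffs: 629.909 ± 2·74.233 → [481.4, 778.4]
No RTs fall outside the cutoffs; all 11 retained. Mean = 6929/11 = 629.909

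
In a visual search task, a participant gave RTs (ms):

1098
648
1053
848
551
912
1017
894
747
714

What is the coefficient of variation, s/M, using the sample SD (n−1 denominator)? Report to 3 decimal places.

n = 10, Σ = 8482, M = 848.2000
Σ(x−M)² = 295663.600; s = √(295663.600/9) = 181.2499
CV = 181.2499 / 848.2000 = 0.21369

0.214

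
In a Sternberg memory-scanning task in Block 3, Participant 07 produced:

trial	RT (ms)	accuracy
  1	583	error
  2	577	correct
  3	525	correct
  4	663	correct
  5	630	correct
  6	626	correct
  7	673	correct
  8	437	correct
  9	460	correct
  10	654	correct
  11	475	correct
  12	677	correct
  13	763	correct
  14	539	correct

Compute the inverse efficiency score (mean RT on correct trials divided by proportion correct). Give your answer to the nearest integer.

638 ms

Correct trials (n=13): 577, 525, 663, 630, 626, 673, 437, 460, 654, 475, 677, 763, 539
Mean correct RT = 7699/13 = 592.2308 ms
Proportion correct = 13/14
IES = 592.2308 / (13/14) = 637.787 ms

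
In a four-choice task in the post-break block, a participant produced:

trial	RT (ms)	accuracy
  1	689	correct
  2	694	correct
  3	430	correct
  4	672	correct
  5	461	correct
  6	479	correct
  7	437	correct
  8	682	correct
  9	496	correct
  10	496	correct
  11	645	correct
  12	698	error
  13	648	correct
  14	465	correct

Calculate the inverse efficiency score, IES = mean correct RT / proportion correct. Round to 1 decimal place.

Correct trials (n=13): 689, 694, 430, 672, 461, 479, 437, 682, 496, 496, 645, 648, 465
Mean correct RT = 7294/13 = 561.0769 ms
Proportion correct = 13/14
IES = 561.0769 / (13/14) = 604.237 ms

604.2 ms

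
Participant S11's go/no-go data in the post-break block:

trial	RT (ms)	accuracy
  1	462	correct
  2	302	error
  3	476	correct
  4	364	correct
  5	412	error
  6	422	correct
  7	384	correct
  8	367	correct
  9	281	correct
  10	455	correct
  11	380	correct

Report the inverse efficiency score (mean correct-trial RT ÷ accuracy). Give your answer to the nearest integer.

Correct trials (n=9): 462, 476, 364, 422, 384, 367, 281, 455, 380
Mean correct RT = 3591/9 = 399.0000 ms
Proportion correct = 9/11
IES = 399.0000 / (9/11) = 487.667 ms

488 ms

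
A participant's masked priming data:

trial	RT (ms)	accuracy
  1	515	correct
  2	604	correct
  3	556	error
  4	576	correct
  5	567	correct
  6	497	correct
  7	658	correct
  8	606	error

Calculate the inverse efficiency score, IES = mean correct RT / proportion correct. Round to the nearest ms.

759 ms

Correct trials (n=6): 515, 604, 576, 567, 497, 658
Mean correct RT = 3417/6 = 569.5000 ms
Proportion correct = 6/8
IES = 569.5000 / (6/8) = 759.333 ms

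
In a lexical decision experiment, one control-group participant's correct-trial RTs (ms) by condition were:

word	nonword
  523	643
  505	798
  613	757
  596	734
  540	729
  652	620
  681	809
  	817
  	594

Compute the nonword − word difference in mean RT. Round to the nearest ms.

135 ms

M(word) = 4110/7 = 587.143
M(nonword) = 6501/9 = 722.333
Difference = 722.333 − 587.143 = 135.190 ms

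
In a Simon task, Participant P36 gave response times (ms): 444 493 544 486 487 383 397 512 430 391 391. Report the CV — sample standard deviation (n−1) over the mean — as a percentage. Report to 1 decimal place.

n = 11, Σ = 4958, M = 450.7273
Σ(x−M)² = 31884.182; s = √(31884.182/10) = 56.4661
CV = 56.4661 / 450.7273 = 0.12528 = 12.528%

12.5%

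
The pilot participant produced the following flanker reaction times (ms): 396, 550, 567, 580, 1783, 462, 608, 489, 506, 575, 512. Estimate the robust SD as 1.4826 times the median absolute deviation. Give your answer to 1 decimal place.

65.2 ms

Sorted: 396, 462, 489, 506, 512, 550, 567, 575, 580, 608, 1783 → median = 550
|x − 550| sorted: 0, 17, 25, 30, 38, 44, 58, 61, 88, 154, 1233 → MAD = 44
Robust SD ≈ 1.4826 × 44 = 65.234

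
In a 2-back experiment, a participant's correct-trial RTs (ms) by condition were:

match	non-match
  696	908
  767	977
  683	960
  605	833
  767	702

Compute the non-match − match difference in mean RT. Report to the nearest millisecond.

M(match) = 3518/5 = 703.600
M(non-match) = 4380/5 = 876.000
Difference = 876.000 − 703.600 = 172.400 ms

172 ms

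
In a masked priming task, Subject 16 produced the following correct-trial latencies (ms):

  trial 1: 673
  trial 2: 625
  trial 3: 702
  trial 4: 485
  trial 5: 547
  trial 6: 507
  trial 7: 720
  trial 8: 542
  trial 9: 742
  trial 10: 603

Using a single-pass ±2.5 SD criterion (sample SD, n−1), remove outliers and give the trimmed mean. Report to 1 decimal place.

614.6 ms

n = 10, ΣRT = 6146, M = 614.600
Σ(x−M)² = 76846.40; s = √(76846.40/9) = 92.404
Cutoffs: 614.600 ± 2.5·92.404 → [383.6, 845.6]
No RTs fall outside the cutoffs; all 10 retained. Mean = 6146/10 = 614.600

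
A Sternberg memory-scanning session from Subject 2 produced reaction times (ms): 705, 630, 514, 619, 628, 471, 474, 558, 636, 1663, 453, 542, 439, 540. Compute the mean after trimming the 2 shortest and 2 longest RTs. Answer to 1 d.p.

561.2 ms

Sorted: 439, 453, 471, 474, 514, 540, 542, 558, 619, 628, 630, 636, 705, 1663
Drop lowest 2 (439, 453) and highest 2 (705, 1663)
Remaining (n=10): Σ = 5612, mean = 5612/10 = 561.200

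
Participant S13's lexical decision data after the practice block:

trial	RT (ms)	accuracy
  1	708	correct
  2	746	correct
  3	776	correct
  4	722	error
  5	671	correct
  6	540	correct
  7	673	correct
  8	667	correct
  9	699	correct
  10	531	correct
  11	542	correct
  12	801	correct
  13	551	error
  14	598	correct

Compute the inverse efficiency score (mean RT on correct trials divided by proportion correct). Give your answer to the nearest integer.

Correct trials (n=12): 708, 746, 776, 671, 540, 673, 667, 699, 531, 542, 801, 598
Mean correct RT = 7952/12 = 662.6667 ms
Proportion correct = 12/14
IES = 662.6667 / (12/14) = 773.111 ms

773 ms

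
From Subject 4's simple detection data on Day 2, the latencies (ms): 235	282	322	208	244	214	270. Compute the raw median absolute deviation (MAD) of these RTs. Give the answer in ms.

Sorted: 208, 214, 235, 244, 270, 282, 322 → median = 244
|x − 244|: 9, 38, 78, 36, 0, 30, 26
Sorted deviations: 0, 9, 26, 30, 36, 38, 78 → MAD = 30

30 ms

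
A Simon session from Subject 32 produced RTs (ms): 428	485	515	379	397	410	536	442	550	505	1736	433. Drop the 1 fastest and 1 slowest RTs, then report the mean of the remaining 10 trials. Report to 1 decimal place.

470.1 ms

Sorted: 379, 397, 410, 428, 433, 442, 485, 505, 515, 536, 550, 1736
Drop lowest 1 (379) and highest 1 (1736)
Remaining (n=10): Σ = 4701, mean = 4701/10 = 470.100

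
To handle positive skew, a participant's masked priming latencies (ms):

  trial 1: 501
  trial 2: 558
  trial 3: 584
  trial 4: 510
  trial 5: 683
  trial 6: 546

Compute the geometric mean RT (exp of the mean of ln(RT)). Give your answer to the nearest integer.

561 ms

ln(RT): 6.2166, 6.3244, 6.3699, 6.2344, 6.5265, 6.3026
Mean ln(RT) = 37.9744/6 = 6.32907
Geometric mean = exp(6.32907) = 560.63 ms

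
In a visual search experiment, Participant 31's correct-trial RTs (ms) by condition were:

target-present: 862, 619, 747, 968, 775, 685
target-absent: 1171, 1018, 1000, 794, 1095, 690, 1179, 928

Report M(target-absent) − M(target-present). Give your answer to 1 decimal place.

208.4 ms

M(target-present) = 4656/6 = 776.000
M(target-absent) = 7875/8 = 984.375
Difference = 984.375 − 776.000 = 208.375 ms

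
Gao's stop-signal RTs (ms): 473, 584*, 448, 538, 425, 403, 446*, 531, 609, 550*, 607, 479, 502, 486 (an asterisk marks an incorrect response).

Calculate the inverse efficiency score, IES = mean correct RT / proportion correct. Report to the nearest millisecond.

Correct trials (n=11): 473, 448, 538, 425, 403, 531, 609, 607, 479, 502, 486
Mean correct RT = 5501/11 = 500.0909 ms
Proportion correct = 11/14
IES = 500.0909 / (11/14) = 636.479 ms

636 ms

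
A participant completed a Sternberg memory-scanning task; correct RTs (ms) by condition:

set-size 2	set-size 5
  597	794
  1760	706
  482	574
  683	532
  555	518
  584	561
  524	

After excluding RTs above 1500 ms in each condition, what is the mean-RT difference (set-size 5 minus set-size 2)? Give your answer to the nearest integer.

set-size 2: exclude 1760
M(set-size 2) = 3425/6 = 570.833
M(set-size 5) = 3685/6 = 614.167
Difference = 614.167 − 570.833 = 43.333 ms

43 ms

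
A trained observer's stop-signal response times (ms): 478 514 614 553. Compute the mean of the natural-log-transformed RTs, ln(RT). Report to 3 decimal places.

ln(RT): 6.1696, 6.2422, 6.4200, 6.3154
Σ ln(RT) = 25.1472
Mean = 25.1472/4 = 6.28680

6.287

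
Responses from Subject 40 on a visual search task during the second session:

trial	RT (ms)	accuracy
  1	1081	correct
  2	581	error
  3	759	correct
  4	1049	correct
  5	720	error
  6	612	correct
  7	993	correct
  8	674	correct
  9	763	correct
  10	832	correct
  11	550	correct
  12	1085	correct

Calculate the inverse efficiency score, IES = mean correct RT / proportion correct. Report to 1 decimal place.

1007.8 ms

Correct trials (n=10): 1081, 759, 1049, 612, 993, 674, 763, 832, 550, 1085
Mean correct RT = 8398/10 = 839.8000 ms
Proportion correct = 10/12
IES = 839.8000 / (10/12) = 1007.760 ms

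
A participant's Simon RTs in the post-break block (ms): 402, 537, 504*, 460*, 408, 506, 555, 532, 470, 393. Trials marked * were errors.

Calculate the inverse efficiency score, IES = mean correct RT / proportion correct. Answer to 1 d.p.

Correct trials (n=8): 402, 537, 408, 506, 555, 532, 470, 393
Mean correct RT = 3803/8 = 475.3750 ms
Proportion correct = 8/10
IES = 475.3750 / (8/10) = 594.219 ms

594.2 ms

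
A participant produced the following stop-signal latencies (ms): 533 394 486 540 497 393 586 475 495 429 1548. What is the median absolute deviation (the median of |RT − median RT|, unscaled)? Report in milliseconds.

Sorted: 393, 394, 429, 475, 486, 495, 497, 533, 540, 586, 1548 → median = 495
|x − 495|: 38, 101, 9, 45, 2, 102, 91, 20, 0, 66, 1053
Sorted deviations: 0, 2, 9, 20, 38, 45, 66, 91, 101, 102, 1053 → MAD = 45

45 ms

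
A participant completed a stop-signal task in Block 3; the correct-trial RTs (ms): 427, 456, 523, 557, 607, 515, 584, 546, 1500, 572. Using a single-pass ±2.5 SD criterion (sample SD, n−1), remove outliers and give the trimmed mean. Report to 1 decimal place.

n = 10, ΣRT = 6287, M = 628.700
Σ(x−M)² = 871436.10; s = √(871436.10/9) = 311.169
Cutoffs: 628.700 ± 2.5·311.169 → [-149.2, 1406.6]
Outside: 1500 → excluded.
Retained (n=9): Σ = 4787, mean = 4787/9 = 531.889

531.9 ms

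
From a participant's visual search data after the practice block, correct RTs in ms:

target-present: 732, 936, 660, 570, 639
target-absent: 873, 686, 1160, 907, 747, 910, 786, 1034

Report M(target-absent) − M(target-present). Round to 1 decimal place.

M(target-present) = 3537/5 = 707.400
M(target-absent) = 7103/8 = 887.875
Difference = 887.875 − 707.400 = 180.475 ms

180.5 ms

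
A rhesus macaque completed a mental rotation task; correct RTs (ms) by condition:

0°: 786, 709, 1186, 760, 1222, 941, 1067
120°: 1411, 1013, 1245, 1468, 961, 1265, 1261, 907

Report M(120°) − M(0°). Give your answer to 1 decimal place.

238.4 ms

M(0°) = 6671/7 = 953.000
M(120°) = 9531/8 = 1191.375
Difference = 1191.375 − 953.000 = 238.375 ms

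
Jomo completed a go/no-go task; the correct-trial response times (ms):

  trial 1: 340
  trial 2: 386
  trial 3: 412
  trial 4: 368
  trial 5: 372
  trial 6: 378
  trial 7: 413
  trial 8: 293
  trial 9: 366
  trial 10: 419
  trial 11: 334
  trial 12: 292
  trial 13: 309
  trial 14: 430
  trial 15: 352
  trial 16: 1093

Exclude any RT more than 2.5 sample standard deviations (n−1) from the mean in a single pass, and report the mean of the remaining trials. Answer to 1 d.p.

n = 16, ΣRT = 6557, M = 409.812
Σ(x−M)² = 525580.44; s = √(525580.44/15) = 187.186
Cutoffs: 409.812 ± 2.5·187.186 → [-58.2, 877.8]
Outside: 1093 → excluded.
Retained (n=15): Σ = 5464, mean = 5464/15 = 364.267

364.3 ms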